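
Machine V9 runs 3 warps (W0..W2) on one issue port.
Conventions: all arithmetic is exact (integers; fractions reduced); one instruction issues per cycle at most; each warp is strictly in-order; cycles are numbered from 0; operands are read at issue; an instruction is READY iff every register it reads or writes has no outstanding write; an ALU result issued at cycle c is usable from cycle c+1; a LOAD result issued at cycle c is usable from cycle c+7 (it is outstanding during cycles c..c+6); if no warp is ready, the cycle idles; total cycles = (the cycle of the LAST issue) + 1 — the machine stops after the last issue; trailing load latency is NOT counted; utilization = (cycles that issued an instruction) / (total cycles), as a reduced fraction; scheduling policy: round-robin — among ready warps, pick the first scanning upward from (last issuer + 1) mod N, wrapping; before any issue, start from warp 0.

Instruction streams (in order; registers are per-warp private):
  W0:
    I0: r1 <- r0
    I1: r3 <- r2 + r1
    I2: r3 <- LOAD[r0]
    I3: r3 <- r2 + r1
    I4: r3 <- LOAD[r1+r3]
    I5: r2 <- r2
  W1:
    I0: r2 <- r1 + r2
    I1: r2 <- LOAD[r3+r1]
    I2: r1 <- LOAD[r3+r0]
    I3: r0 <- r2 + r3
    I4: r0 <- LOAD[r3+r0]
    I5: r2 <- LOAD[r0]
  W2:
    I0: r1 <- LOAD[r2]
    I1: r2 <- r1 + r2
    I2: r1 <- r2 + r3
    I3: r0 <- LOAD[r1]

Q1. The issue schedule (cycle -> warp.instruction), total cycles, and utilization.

cycle 0: W0.I0
cycle 1: W1.I0
cycle 2: W2.I0
cycle 3: W0.I1
cycle 4: W1.I1
cycle 5: W0.I2
cycle 6: W1.I2
cycle 7: idle
cycle 8: idle
cycle 9: W2.I1
cycle 10: W2.I2
cycle 11: W1.I3
cycle 12: W2.I3
cycle 13: W0.I3
cycle 14: W1.I4
cycle 15: W0.I4
cycle 16: W0.I5
cycle 17: idle
cycle 18: idle
cycle 19: idle
cycle 20: idle
cycle 21: W1.I5

Answer: 22 cycles, utilization 8/11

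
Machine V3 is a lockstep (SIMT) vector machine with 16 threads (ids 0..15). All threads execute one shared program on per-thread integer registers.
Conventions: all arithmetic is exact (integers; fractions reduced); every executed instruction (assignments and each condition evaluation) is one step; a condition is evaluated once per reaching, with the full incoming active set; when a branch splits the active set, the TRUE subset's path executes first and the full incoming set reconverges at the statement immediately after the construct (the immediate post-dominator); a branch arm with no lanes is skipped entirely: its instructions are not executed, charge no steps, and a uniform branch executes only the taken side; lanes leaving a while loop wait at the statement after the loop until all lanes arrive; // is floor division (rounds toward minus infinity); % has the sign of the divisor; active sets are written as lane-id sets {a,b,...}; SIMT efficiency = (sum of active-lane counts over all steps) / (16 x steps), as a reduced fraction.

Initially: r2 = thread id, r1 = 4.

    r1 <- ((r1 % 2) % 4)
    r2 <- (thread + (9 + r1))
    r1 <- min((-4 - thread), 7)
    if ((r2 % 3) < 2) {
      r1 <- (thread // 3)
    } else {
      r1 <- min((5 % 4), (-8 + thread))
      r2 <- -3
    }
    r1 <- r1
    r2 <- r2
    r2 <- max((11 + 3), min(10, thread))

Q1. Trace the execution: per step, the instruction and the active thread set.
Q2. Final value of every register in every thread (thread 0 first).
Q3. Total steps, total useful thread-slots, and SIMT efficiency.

step 0: r1 <- ((r1 % 2) % 4)         {0,1,2,3,4,5,6,7,8,9,10,11,12,13,14,15}
step 1: r2 <- (thread + (9 + r1))    {0,1,2,3,4,5,6,7,8,9,10,11,12,13,14,15}
step 2: r1 <- min((-4 - thread), 7)  {0,1,2,3,4,5,6,7,8,9,10,11,12,13,14,15}
step 3: eval ((r2 % 3) < 2)          {0,1,2,3,4,5,6,7,8,9,10,11,12,13,14,15}
step 4: r1 <- (thread // 3)          {0,1,3,4,6,7,9,10,12,13,15}
step 5: r1 <- min((5 % 4), (-8 + thread)) {2,5,8,11,14}
step 6: r2 <- -3                     {2,5,8,11,14}
step 7: r1 <- r1                     {0,1,2,3,4,5,6,7,8,9,10,11,12,13,14,15}
step 8: r2 <- r2                     {0,1,2,3,4,5,6,7,8,9,10,11,12,13,14,15}
step 9: r2 <- max((11 + 3), min(10, thread)) {0,1,2,3,4,5,6,7,8,9,10,11,12,13,14,15}

Answer: 10 steps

r2: 14,14,14,14,14,14,14,14,14,14,14,14,14,14,14,14
r1: 0,0,-6,1,1,-3,2,2,0,3,3,1,4,4,1,5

steps = 10; useful = 133; efficiency = 133/160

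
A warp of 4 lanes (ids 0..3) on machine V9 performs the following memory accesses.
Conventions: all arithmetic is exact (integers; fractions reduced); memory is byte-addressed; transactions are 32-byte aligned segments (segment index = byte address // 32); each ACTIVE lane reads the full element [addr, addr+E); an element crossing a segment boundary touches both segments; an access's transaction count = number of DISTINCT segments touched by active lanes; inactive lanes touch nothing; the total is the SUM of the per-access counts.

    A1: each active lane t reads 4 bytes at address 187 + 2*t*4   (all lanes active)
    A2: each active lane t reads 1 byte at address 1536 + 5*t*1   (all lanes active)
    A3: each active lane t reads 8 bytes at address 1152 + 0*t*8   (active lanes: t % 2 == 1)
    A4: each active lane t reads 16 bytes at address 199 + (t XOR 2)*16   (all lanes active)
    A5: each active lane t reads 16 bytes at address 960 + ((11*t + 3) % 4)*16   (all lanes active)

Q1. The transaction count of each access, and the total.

A1: 2 transactions
A2: 1 transaction
A3: 1 transaction
A4: 3 transactions
A5: 2 transactions

Answer: 2,1,1,3,2; total 9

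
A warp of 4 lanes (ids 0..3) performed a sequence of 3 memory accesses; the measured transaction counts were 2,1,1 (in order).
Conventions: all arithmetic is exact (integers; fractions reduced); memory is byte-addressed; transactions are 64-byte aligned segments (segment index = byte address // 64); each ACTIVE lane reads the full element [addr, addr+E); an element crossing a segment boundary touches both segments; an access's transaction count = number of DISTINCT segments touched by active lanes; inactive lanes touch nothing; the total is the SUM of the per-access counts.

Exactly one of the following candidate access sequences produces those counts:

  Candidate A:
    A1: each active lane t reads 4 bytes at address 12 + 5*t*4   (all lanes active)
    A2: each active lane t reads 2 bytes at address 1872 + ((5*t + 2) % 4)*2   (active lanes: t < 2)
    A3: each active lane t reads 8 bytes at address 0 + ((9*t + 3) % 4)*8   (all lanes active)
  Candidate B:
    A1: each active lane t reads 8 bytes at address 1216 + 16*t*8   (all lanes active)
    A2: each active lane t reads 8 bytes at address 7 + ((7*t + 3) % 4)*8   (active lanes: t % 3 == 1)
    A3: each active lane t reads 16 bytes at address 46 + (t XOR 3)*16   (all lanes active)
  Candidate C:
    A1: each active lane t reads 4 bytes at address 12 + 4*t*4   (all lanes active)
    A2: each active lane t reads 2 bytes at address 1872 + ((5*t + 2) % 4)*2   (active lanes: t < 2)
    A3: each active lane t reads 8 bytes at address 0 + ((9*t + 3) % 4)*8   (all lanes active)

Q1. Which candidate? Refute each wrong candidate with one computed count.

B: A1 gives 4 transactions, not 2
C: A1 gives 1 transaction, not 2
A: all counts match (2,1,1)

Answer: A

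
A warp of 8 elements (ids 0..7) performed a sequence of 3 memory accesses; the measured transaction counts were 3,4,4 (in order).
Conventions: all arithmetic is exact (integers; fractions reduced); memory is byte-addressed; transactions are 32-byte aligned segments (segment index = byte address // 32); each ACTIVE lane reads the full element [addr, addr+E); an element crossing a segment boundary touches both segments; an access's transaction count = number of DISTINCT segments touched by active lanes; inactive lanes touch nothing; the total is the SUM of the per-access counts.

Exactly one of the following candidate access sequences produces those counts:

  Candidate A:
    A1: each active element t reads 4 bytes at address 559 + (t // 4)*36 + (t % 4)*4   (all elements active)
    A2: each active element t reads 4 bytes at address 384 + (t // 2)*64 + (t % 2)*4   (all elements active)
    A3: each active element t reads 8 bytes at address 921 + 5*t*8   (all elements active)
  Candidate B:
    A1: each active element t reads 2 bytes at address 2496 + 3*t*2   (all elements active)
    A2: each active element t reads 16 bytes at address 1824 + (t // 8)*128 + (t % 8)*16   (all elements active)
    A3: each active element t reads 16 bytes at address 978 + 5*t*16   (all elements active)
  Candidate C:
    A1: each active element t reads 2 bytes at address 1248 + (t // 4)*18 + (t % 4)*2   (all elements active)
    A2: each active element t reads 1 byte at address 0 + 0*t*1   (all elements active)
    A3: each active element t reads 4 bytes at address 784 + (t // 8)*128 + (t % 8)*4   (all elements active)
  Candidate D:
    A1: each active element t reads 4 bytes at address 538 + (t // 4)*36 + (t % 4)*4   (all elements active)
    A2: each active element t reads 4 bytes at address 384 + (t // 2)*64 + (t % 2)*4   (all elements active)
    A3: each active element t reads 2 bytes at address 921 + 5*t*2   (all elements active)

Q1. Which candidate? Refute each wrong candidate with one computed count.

A: A3 gives 10 transactions, not 4
B: A1 gives 2 transactions, not 3
C: A1 gives 1 transaction, not 3
D: all counts match (3,4,4)

Answer: D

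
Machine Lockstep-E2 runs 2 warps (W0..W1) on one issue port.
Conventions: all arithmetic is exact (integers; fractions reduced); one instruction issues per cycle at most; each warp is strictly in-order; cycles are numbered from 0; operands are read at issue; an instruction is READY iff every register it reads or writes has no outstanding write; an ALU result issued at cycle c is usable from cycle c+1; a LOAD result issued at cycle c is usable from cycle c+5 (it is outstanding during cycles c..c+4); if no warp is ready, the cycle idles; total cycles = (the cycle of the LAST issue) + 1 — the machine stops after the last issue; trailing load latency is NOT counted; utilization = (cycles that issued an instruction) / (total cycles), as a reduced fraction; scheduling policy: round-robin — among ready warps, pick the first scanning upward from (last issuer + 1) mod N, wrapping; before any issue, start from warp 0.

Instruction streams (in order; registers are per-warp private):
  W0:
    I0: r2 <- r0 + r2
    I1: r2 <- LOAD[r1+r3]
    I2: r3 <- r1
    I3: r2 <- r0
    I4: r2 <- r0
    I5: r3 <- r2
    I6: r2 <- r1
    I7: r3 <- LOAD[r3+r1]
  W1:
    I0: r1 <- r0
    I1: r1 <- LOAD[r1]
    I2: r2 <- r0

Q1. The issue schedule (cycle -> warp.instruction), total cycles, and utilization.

cycle 0: W0.I0
cycle 1: W1.I0
cycle 2: W0.I1
cycle 3: W1.I1
cycle 4: W0.I2
cycle 5: W1.I2
cycle 6: idle
cycle 7: W0.I3
cycle 8: W0.I4
cycle 9: W0.I5
cycle 10: W0.I6
cycle 11: W0.I7

Answer: 12 cycles, utilization 11/12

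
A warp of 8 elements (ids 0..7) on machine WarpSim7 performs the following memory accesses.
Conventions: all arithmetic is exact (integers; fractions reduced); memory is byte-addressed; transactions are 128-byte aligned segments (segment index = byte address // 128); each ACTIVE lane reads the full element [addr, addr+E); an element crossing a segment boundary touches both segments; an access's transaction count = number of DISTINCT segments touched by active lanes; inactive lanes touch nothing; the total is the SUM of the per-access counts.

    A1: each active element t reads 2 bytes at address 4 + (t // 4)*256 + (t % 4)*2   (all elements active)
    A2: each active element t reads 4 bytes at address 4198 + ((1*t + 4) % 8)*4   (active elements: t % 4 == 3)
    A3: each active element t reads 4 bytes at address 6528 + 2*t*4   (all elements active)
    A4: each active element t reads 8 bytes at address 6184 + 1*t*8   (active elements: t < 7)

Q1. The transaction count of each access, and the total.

A1: 2 transactions
A2: 2 transactions
A3: 1 transaction
A4: 1 transaction

Answer: 2,2,1,1; total 6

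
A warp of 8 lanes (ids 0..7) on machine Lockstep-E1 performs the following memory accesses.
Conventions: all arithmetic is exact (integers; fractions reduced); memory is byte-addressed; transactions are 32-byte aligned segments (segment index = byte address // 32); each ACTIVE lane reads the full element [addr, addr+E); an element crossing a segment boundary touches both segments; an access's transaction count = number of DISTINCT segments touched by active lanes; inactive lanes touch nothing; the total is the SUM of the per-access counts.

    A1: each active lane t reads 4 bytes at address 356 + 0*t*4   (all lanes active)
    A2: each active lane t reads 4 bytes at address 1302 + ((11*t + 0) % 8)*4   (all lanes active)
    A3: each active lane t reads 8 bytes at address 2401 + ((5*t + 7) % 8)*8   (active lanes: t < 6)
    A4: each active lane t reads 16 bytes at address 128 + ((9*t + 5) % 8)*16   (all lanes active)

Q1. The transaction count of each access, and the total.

A1: 1 transaction
A2: 2 transactions
A3: 3 transactions
A4: 4 transactions

Answer: 1,2,3,4; total 10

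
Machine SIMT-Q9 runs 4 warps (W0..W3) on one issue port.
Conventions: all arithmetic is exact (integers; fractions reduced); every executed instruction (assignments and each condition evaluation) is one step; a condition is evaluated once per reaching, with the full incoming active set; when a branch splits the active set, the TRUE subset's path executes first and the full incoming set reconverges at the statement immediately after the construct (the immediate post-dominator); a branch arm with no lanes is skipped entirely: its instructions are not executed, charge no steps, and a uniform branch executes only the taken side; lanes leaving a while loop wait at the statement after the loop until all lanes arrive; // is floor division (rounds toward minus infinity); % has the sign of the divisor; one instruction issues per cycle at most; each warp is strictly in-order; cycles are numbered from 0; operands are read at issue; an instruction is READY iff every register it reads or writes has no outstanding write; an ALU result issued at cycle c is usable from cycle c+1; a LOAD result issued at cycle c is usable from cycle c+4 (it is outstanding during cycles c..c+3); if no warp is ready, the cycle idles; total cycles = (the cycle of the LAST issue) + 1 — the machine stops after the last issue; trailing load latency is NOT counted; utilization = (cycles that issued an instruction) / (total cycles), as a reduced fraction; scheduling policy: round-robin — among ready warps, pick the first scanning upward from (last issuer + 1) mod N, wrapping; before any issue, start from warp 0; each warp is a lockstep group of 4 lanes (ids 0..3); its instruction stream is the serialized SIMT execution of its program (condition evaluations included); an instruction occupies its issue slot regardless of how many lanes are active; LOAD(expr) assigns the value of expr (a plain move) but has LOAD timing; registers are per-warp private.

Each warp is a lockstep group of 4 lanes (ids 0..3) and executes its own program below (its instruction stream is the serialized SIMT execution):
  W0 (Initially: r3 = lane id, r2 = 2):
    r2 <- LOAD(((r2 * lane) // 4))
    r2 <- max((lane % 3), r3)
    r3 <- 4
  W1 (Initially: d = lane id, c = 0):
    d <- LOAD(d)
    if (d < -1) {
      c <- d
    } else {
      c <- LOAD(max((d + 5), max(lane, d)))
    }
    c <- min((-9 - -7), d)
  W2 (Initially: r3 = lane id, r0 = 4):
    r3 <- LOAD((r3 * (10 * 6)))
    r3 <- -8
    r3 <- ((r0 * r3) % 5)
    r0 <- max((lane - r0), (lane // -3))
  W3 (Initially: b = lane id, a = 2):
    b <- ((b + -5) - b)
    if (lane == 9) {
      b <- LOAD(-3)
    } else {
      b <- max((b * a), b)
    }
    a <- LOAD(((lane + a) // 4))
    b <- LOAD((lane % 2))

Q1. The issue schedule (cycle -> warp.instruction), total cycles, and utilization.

cycle 0: W0.I0
cycle 1: W1.I0
cycle 2: W2.I0
cycle 3: W3.I0
cycle 4: W0.I1
cycle 5: W1.I1
cycle 6: W2.I1
cycle 7: W3.I1
cycle 8: W0.I2
cycle 9: W1.I2
cycle 10: W2.I2
cycle 11: W3.I2
cycle 12: W2.I3
cycle 13: W3.I3
cycle 14: W1.I3
cycle 15: W3.I4

Answer: 16 cycles, utilization 1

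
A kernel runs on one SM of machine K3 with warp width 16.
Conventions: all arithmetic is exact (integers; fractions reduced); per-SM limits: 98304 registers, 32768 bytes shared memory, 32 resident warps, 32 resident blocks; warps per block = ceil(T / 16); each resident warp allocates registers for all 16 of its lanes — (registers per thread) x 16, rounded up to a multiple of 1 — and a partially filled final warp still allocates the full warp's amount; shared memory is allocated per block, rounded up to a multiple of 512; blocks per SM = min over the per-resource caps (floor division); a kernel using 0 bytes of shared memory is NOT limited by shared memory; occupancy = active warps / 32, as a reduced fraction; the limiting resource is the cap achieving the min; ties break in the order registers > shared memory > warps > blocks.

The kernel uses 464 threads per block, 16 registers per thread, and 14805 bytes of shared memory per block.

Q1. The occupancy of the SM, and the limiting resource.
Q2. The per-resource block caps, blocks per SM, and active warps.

Answer: occupancy 29/32, limited by warps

registers: 13 blocks
shared memory: 2 blocks
warps: 1 block
blocks: 32 blocks

Answer: 1 block, 29 active warps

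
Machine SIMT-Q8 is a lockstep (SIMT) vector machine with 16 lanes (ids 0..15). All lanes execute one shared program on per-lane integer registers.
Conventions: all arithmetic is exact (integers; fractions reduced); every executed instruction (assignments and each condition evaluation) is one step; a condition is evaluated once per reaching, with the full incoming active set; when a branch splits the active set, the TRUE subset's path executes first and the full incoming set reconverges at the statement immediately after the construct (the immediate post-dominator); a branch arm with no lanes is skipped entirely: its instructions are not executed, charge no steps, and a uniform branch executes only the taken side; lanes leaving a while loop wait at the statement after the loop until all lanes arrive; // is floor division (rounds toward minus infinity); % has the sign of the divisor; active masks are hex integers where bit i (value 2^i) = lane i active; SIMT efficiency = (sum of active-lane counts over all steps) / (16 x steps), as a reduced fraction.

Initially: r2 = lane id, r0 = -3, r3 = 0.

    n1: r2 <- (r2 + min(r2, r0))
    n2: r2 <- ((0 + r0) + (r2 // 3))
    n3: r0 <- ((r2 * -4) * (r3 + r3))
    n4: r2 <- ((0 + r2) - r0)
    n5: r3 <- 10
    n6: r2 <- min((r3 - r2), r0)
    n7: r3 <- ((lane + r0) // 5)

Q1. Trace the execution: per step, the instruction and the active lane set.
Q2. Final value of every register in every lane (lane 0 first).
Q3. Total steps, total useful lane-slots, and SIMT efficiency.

step 0: r2 <- (r2 + min(r2, r0))     0xffff
step 1: r2 <- ((0 + r0) + (r2 // 3)) 0xffff
step 2: r0 <- ((r2 * -4) * (r3 + r3)) 0xffff
step 3: r2 <- ((0 + r2) - r0)        0xffff
step 4: r3 <- 10                     0xffff
step 5: r2 <- min((r3 - r2), r0)     0xffff
step 6: r3 <- ((lane + r0) // 5)     0xffff

Answer: 7 steps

r2: 0,0,0,0,0,0,0,0,0,0,0,0,0,0,0,0
r0: 0,0,0,0,0,0,0,0,0,0,0,0,0,0,0,0
r3: 0,0,0,0,0,1,1,1,1,1,2,2,2,2,2,3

steps = 7; useful = 112; efficiency = 112/112 = 1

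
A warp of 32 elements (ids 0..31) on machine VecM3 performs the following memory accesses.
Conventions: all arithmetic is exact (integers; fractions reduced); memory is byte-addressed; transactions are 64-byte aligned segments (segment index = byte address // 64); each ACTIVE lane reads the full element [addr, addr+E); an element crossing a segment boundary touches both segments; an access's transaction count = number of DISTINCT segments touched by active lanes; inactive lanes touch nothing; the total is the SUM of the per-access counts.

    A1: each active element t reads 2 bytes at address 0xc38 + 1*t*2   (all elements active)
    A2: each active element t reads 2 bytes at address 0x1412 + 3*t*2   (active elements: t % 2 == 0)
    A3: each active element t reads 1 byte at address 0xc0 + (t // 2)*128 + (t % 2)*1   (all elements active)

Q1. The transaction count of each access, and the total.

A1: 2 transactions
A2: 4 transactions
A3: 16 transactions

Answer: 2,4,16; total 22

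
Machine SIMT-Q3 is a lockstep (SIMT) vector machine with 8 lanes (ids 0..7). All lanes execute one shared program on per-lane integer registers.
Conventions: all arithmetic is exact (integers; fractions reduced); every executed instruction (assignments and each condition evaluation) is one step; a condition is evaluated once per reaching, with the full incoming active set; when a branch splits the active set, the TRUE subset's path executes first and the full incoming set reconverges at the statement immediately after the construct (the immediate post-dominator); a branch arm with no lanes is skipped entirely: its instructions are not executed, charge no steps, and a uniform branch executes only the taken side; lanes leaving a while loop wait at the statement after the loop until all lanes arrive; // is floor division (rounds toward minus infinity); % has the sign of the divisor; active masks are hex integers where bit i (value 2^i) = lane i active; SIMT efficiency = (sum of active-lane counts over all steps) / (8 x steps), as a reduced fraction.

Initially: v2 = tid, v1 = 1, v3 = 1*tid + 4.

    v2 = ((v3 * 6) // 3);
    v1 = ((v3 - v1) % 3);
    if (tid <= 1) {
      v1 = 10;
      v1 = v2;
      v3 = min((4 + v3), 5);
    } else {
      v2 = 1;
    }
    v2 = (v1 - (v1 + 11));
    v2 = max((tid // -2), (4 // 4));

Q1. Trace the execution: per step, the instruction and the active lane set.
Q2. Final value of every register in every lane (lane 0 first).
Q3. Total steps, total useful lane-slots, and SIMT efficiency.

step 0: v2 <- ((v3 * 6) // 3)        0xff
step 1: v1 <- ((v3 - v1) % 3)        0xff
step 2: eval (tid <= 1)              0xff
step 3: v1 <- 10                     0x03
step 4: v1 <- v2                     0x03
step 5: v3 <- min((4 + v3), 5)       0x03
step 6: v2 <- 1                      0xfc
step 7: v2 <- (v1 - (v1 + 11))       0xff
step 8: v2 <- max((tid // -2), (4 // 4)) 0xff

Answer: 9 steps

v2: 1,1,1,1,1,1,1,1
v1: 8,10,2,0,1,2,0,1
v3: 5,5,6,7,8,9,10,11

steps = 9; useful = 52; efficiency = 52/72 = 13/18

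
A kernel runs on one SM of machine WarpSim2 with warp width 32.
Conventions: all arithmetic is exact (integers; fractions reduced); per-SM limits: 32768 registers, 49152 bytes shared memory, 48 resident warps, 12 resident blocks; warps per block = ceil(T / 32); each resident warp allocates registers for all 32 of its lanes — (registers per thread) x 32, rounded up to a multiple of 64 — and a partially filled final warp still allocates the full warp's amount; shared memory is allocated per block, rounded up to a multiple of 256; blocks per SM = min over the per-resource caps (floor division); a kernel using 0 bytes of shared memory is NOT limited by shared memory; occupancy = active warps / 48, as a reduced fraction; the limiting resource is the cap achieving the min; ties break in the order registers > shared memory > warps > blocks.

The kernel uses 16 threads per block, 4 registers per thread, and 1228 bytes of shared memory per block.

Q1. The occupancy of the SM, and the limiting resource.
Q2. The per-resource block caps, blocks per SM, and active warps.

Answer: occupancy 1/4, limited by blocks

registers: 256 blocks
shared memory: 38 blocks
warps: 48 blocks
blocks: 12 blocks

Answer: 12 blocks, 12 active warps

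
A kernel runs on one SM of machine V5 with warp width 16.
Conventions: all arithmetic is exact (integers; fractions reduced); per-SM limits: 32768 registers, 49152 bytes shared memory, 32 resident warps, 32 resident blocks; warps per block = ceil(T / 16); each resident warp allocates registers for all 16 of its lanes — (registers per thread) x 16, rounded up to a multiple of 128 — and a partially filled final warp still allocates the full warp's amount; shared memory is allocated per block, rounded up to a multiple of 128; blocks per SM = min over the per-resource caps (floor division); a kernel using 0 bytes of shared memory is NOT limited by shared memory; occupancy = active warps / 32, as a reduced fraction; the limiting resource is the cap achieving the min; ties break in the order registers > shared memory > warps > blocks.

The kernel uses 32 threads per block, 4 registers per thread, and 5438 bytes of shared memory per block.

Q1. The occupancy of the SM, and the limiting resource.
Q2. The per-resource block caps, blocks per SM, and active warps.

Answer: occupancy 1/2, limited by shared memory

registers: 128 blocks
shared memory: 8 blocks
warps: 16 blocks
blocks: 32 blocks

Answer: 8 blocks, 16 active warps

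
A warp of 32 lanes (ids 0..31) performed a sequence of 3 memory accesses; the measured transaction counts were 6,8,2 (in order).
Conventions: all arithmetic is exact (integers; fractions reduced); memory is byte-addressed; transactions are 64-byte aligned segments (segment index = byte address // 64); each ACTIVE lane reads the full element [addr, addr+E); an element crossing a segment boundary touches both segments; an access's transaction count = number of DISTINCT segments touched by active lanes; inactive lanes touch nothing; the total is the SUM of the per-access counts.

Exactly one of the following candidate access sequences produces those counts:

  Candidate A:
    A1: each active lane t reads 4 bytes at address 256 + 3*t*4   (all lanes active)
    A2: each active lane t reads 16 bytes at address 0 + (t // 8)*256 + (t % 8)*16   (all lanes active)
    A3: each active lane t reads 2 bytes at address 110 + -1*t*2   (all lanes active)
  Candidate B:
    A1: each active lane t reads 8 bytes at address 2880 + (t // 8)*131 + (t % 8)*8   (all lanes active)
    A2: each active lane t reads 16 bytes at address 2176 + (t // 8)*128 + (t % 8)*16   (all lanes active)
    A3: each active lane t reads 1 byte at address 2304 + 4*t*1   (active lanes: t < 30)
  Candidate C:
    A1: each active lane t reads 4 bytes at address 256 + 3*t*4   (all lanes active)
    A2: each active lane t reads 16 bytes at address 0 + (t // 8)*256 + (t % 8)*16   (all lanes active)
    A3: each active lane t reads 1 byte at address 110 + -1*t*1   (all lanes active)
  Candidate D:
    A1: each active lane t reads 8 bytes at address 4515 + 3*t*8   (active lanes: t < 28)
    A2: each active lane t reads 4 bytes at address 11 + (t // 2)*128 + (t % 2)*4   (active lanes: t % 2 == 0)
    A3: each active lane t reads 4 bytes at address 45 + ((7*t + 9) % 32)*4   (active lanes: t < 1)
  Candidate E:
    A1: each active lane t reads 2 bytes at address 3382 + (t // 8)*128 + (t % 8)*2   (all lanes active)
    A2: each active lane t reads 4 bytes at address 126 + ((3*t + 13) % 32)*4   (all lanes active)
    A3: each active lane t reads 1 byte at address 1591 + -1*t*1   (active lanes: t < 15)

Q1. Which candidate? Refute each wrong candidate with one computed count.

B: A1 gives 7 transactions, not 6
C: A3 gives 1 transaction, not 2
D: A1 gives 11 transactions, not 6
E: A1 gives 8 transactions, not 6
A: all counts match (6,8,2)

Answer: A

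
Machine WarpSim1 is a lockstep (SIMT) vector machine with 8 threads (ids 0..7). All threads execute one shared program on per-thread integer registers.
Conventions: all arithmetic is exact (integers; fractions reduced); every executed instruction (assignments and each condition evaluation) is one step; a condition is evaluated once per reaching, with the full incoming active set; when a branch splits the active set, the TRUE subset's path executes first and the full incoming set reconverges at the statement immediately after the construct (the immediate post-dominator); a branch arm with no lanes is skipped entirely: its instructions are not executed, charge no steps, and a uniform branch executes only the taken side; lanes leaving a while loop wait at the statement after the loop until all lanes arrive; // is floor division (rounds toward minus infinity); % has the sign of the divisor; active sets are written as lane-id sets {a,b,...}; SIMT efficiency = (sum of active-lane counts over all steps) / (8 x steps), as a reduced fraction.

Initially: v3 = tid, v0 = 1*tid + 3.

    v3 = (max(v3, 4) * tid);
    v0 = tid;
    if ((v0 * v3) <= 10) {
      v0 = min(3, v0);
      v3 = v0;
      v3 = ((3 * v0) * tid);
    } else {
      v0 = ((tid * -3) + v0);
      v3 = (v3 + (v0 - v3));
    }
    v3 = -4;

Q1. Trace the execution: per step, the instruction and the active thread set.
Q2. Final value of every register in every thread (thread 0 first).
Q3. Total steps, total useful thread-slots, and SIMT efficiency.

step 0: v3 <- (max(v3, 4) * tid)     {0,1,2,3,4,5,6,7}
step 1: v0 <- tid                    {0,1,2,3,4,5,6,7}
step 2: eval ((v0 * v3) <= 10)       {0,1,2,3,4,5,6,7}
step 3: v0 <- min(3, v0)             {0,1}
step 4: v3 <- v0                     {0,1}
step 5: v3 <- ((3 * v0) * tid)       {0,1}
step 6: v0 <- ((tid * -3) + v0)      {2,3,4,5,6,7}
step 7: v3 <- (v3 + (v0 - v3))       {2,3,4,5,6,7}
step 8: v3 <- -4                     {0,1,2,3,4,5,6,7}

Answer: 9 steps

v3: -4,-4,-4,-4,-4,-4,-4,-4
v0: 0,1,-4,-6,-8,-10,-12,-14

steps = 9; useful = 50; efficiency = 50/72 = 25/36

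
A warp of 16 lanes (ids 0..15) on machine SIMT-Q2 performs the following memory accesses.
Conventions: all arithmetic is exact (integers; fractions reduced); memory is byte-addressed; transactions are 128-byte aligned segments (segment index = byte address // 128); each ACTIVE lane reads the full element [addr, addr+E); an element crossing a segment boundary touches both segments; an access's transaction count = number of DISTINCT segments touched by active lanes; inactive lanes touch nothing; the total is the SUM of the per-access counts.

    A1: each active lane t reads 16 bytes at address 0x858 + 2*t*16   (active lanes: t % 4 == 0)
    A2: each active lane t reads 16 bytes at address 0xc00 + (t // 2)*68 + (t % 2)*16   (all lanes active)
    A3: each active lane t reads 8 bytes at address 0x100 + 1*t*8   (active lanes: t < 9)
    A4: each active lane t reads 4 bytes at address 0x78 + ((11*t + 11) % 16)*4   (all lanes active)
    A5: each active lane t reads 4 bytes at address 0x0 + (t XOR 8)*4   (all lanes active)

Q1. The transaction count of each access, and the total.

A1: 4 transactions
A2: 4 transactions
A3: 1 transaction
A4: 2 transactions
A5: 1 transaction

Answer: 4,4,1,2,1; total 12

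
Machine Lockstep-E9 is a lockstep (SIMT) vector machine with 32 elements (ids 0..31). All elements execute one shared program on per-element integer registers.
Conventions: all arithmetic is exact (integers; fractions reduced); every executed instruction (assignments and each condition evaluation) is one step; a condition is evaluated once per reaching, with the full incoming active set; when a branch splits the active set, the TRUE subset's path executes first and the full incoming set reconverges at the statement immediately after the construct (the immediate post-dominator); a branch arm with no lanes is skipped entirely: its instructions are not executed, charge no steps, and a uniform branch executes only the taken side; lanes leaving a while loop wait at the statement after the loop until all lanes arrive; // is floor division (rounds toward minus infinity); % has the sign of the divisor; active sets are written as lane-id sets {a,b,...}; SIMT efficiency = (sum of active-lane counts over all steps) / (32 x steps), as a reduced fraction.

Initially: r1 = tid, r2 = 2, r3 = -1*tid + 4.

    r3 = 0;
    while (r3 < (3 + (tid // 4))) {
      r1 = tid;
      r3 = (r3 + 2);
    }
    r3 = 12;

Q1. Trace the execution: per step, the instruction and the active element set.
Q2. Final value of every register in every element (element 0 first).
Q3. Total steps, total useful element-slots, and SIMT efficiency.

step 0: r3 <- 0                      {0,1,2,3,4,5,6,7,8,9,10,11,12,13,14,15,16,17,18,19,20,21,22,23,24,25,26,27,28,29,30,31}
step 1: eval (r3 < (3 + (tid // 4))) {0,1,2,3,4,5,6,7,8,9,10,11,12,13,14,15,16,17,18,19,20,21,22,23,24,25,26,27,28,29,30,31}
step 2: r1 <- tid                    {0,1,2,3,4,5,6,7,8,9,10,11,12,13,14,15,16,17,18,19,20,21,22,23,24,25,26,27,28,29,30,31}
step 3: r3 <- (r3 + 2)               {0,1,2,3,4,5,6,7,8,9,10,11,12,13,14,15,16,17,18,19,20,21,22,23,24,25,26,27,28,29,30,31}
step 4: eval (r3 < (3 + (tid // 4))) {0,1,2,3,4,5,6,7,8,9,10,11,12,13,14,15,16,17,18,19,20,21,22,23,24,25,26,27,28,29,30,31}
step 5: r1 <- tid                    {0,1,2,3,4,5,6,7,8,9,10,11,12,13,14,15,16,17,18,19,20,21,22,23,24,25,26,27,28,29,30,31}
step 6: r3 <- (r3 + 2)               {0,1,2,3,4,5,6,7,8,9,10,11,12,13,14,15,16,17,18,19,20,21,22,23,24,25,26,27,28,29,30,31}
step 7: eval (r3 < (3 + (tid // 4))) {0,1,2,3,4,5,6,7,8,9,10,11,12,13,14,15,16,17,18,19,20,21,22,23,24,25,26,27,28,29,30,31}
step 8: r1 <- tid                    {8,9,10,11,12,13,14,15,16,17,18,19,20,21,22,23,24,25,26,27,28,29,30,31}
step 9: r3 <- (r3 + 2)               {8,9,10,11,12,13,14,15,16,17,18,19,20,21,22,23,24,25,26,27,28,29,30,31}
step 10: eval (r3 < (3 + (tid // 4))) {8,9,10,11,12,13,14,15,16,17,18,19,20,21,22,23,24,25,26,27,28,29,30,31}
step 11: r1 <- tid                    {16,17,18,19,20,21,22,23,24,25,26,27,28,29,30,31}
step 12: r3 <- (r3 + 2)               {16,17,18,19,20,21,22,23,24,25,26,27,28,29,30,31}
step 13: eval (r3 < (3 + (tid // 4))) {16,17,18,19,20,21,22,23,24,25,26,27,28,29,30,31}
step 14: r1 <- tid                    {24,25,26,27,28,29,30,31}
step 15: r3 <- (r3 + 2)               {24,25,26,27,28,29,30,31}
step 16: eval (r3 < (3 + (tid // 4))) {24,25,26,27,28,29,30,31}
step 17: r3 <- 12                     {0,1,2,3,4,5,6,7,8,9,10,11,12,13,14,15,16,17,18,19,20,21,22,23,24,25,26,27,28,29,30,31}

Answer: 18 steps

r1: 0,1,2,3,4,5,6,7,8,9,10,11,12,13,14,15,16,17,18,19,20,21,22,23,24,25,26,27,28,29,30,31
r2: 2,2,2,2,2,2,2,2,2,2,2,2,2,2,2,2,2,2,2,2,2,2,2,2,2,2,2,2,2,2,2,2
r3: 12,12,12,12,12,12,12,12,12,12,12,12,12,12,12,12,12,12,12,12,12,12,12,12,12,12,12,12,12,12,12,12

steps = 18; useful = 432; efficiency = 432/576 = 3/4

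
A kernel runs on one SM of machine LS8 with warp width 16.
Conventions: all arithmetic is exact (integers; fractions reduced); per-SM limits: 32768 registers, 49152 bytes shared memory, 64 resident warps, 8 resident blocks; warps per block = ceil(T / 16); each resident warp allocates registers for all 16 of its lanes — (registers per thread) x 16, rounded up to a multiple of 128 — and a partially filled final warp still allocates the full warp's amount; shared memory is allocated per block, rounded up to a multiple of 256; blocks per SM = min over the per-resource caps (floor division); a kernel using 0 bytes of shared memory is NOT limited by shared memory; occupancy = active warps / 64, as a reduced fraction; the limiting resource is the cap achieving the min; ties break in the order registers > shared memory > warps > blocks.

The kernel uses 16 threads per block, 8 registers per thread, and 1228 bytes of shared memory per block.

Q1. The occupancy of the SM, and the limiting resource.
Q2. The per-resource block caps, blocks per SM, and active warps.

Answer: occupancy 1/8, limited by blocks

registers: 256 blocks
shared memory: 38 blocks
warps: 64 blocks
blocks: 8 blocks

Answer: 8 blocks, 8 active warps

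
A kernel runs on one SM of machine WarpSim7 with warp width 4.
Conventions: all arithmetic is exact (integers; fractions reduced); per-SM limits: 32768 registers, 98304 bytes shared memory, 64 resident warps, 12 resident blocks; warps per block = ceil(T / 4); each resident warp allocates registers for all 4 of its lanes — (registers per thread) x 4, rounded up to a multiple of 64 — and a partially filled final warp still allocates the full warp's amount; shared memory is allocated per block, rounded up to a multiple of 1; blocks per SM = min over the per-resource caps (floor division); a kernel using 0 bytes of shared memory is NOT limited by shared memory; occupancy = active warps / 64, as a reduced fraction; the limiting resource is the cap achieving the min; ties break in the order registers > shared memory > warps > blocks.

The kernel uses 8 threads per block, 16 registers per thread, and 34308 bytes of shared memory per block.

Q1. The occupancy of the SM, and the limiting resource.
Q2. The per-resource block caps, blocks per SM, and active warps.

Answer: occupancy 1/16, limited by shared memory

registers: 256 blocks
shared memory: 2 blocks
warps: 32 blocks
blocks: 12 blocks

Answer: 2 blocks, 4 active warps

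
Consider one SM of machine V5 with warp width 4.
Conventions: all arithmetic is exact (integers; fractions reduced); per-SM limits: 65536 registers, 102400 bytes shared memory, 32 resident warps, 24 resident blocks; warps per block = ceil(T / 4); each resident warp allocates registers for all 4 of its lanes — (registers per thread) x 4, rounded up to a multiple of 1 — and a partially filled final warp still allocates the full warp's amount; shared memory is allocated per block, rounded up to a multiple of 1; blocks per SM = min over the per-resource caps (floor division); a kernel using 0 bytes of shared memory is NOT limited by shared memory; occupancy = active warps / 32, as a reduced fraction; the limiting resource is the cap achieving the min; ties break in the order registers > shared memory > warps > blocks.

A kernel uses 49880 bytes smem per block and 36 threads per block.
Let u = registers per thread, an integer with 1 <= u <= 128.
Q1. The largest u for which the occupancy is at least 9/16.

Answer: u = 128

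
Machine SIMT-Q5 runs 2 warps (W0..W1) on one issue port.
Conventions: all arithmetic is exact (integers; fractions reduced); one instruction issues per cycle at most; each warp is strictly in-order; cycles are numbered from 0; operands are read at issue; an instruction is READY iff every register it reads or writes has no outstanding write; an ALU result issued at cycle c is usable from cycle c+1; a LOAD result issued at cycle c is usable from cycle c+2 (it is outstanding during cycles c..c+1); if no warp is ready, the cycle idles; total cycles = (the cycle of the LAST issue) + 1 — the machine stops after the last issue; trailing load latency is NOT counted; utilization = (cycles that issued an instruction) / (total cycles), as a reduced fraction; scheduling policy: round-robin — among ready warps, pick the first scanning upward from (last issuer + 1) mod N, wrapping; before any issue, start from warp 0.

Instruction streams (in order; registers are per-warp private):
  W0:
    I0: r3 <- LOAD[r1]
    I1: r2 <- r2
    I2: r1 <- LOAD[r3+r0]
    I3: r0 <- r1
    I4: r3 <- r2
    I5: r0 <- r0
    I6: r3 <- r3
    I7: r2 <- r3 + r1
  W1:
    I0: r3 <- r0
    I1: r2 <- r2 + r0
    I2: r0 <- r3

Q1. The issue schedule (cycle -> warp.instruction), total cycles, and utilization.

cycle 0: W0.I0
cycle 1: W1.I0
cycle 2: W0.I1
cycle 3: W1.I1
cycle 4: W0.I2
cycle 5: W1.I2
cycle 6: W0.I3
cycle 7: W0.I4
cycle 8: W0.I5
cycle 9: W0.I6
cycle 10: W0.I7

Answer: 11 cycles, utilization 1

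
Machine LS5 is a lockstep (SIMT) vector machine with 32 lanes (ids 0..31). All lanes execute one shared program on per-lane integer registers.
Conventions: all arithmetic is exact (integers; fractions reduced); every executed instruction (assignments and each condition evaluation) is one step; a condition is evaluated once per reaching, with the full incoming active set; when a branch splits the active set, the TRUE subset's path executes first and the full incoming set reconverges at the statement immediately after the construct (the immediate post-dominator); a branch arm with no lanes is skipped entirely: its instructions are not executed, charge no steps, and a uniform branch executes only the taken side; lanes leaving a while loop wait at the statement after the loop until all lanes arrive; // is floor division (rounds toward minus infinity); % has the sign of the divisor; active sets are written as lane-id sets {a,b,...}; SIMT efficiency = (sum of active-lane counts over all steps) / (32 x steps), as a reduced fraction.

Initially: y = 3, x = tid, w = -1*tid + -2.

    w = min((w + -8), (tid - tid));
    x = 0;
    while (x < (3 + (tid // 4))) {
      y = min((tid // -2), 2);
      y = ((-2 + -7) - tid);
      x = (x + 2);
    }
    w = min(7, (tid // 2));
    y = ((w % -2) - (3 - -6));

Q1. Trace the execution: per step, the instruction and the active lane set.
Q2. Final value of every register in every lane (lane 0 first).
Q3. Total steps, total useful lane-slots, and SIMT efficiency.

step 0: w <- min((w + -8), (tid - tid)) {0,1,2,3,4,5,6,7,8,9,10,11,12,13,14,15,16,17,18,19,20,21,22,23,24,25,26,27,28,29,30,31}
step 1: x <- 0                       {0,1,2,3,4,5,6,7,8,9,10,11,12,13,14,15,16,17,18,19,20,21,22,23,24,25,26,27,28,29,30,31}
step 2: eval (x < (3 + (tid // 4)))  {0,1,2,3,4,5,6,7,8,9,10,11,12,13,14,15,16,17,18,19,20,21,22,23,24,25,26,27,28,29,30,31}
step 3: y <- min((tid // -2), 2)     {0,1,2,3,4,5,6,7,8,9,10,11,12,13,14,15,16,17,18,19,20,21,22,23,24,25,26,27,28,29,30,31}
step 4: y <- ((-2 + -7) - tid)       {0,1,2,3,4,5,6,7,8,9,10,11,12,13,14,15,16,17,18,19,20,21,22,23,24,25,26,27,28,29,30,31}
step 5: x <- (x + 2)                 {0,1,2,3,4,5,6,7,8,9,10,11,12,13,14,15,16,17,18,19,20,21,22,23,24,25,26,27,28,29,30,31}
step 6: eval (x < (3 + (tid // 4)))  {0,1,2,3,4,5,6,7,8,9,10,11,12,13,14,15,16,17,18,19,20,21,22,23,24,25,26,27,28,29,30,31}
step 7: y <- min((tid // -2), 2)     {0,1,2,3,4,5,6,7,8,9,10,11,12,13,14,15,16,17,18,19,20,21,22,23,24,25,26,27,28,29,30,31}
step 8: y <- ((-2 + -7) - tid)       {0,1,2,3,4,5,6,7,8,9,10,11,12,13,14,15,16,17,18,19,20,21,22,23,24,25,26,27,28,29,30,31}
step 9: x <- (x + 2)                 {0,1,2,3,4,5,6,7,8,9,10,11,12,13,14,15,16,17,18,19,20,21,22,23,24,25,26,27,28,29,30,31}
step 10: eval (x < (3 + (tid // 4)))  {0,1,2,3,4,5,6,7,8,9,10,11,12,13,14,15,16,17,18,19,20,21,22,23,24,25,26,27,28,29,30,31}
step 11: y <- min((tid // -2), 2)     {8,9,10,11,12,13,14,15,16,17,18,19,20,21,22,23,24,25,26,27,28,29,30,31}
step 12: y <- ((-2 + -7) - tid)       {8,9,10,11,12,13,14,15,16,17,18,19,20,21,22,23,24,25,26,27,28,29,30,31}
step 13: x <- (x + 2)                 {8,9,10,11,12,13,14,15,16,17,18,19,20,21,22,23,24,25,26,27,28,29,30,31}
step 14: eval (x < (3 + (tid // 4)))  {8,9,10,11,12,13,14,15,16,17,18,19,20,21,22,23,24,25,26,27,28,29,30,31}
step 15: y <- min((tid // -2), 2)     {16,17,18,19,20,21,22,23,24,25,26,27,28,29,30,31}
step 16: y <- ((-2 + -7) - tid)       {16,17,18,19,20,21,22,23,24,25,26,27,28,29,30,31}
step 17: x <- (x + 2)                 {16,17,18,19,20,21,22,23,24,25,26,27,28,29,30,31}
step 18: eval (x < (3 + (tid // 4)))  {16,17,18,19,20,21,22,23,24,25,26,27,28,29,30,31}
step 19: y <- min((tid // -2), 2)     {24,25,26,27,28,29,30,31}
step 20: y <- ((-2 + -7) - tid)       {24,25,26,27,28,29,30,31}
step 21: x <- (x + 2)                 {24,25,26,27,28,29,30,31}
step 22: eval (x < (3 + (tid // 4)))  {24,25,26,27,28,29,30,31}
step 23: w <- min(7, (tid // 2))      {0,1,2,3,4,5,6,7,8,9,10,11,12,13,14,15,16,17,18,19,20,21,22,23,24,25,26,27,28,29,30,31}
step 24: y <- ((w % -2) - (3 - -6))   {0,1,2,3,4,5,6,7,8,9,10,11,12,13,14,15,16,17,18,19,20,21,22,23,24,25,26,27,28,29,30,31}

Answer: 25 steps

y: -9,-9,-10,-10,-9,-9,-10,-10,-9,-9,-10,-10,-9,-9,-10,-10,-10,-10,-10,-10,-10,-10,-10,-10,-10,-10,-10,-10,-10,-10,-10,-10
x: 4,4,4,4,4,4,4,4,6,6,6,6,6,6,6,6,8,8,8,8,8,8,8,8,10,10,10,10,10,10,10,10
w: 0,0,1,1,2,2,3,3,4,4,5,5,6,6,7,7,7,7,7,7,7,7,7,7,7,7,7,7,7,7,7,7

steps = 25; useful = 608; efficiency = 608/800 = 19/25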